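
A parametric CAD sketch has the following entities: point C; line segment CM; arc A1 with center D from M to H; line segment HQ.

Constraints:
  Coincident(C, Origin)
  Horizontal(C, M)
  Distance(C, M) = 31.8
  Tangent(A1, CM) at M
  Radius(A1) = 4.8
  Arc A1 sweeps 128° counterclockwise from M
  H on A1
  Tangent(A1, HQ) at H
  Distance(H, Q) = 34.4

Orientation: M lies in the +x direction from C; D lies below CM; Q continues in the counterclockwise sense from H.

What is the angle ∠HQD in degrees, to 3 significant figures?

7.94°

C is at the origin; C and M share the same y with |CM| = 31.8 and M on the +x side, so M = (31.8, 0.00). The tangent condition forces DM to be normal to CM, so D = M + (0, -4.8) = (31.8, -4.80). On A1, M sits at bearing 90° from D; a 128° counterclockwise sweep puts H at bearing 218°, so H = D + 4.8·(cos 218°, sin 218°) = (28.0, -7.76). The tangent condition forces DH to be normal to HQ, so HQ runs along (−sin 218°, cos 218°); with |HQ| = 34.4, Q = (49.2, -34.9). Then cos ∠HQD = QH·QD / (|QH||QD|), giving 7.94°.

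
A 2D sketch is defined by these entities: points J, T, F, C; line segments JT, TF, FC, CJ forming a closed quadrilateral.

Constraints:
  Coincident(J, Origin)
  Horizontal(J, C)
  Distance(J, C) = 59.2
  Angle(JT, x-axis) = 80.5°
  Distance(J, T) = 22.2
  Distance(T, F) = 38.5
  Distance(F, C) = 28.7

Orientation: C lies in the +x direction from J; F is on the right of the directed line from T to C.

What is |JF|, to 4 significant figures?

31.42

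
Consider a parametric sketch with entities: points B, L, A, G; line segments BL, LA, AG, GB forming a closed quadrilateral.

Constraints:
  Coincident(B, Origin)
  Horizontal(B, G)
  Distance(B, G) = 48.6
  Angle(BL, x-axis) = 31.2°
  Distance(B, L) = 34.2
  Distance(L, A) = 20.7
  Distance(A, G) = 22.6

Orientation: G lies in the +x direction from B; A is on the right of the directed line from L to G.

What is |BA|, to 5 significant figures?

26.313

B is at the origin; BG is horizontal with |BG| = 48.6 and G in +x, so G = (48.6, 0). BL runs at 31.2° with |BL| = 34.2, so L = (29.253, 17.717). A is determined by |LA| = 20.7 and |AG| = 22.6 together: it lies at the intersection of circle(L, 20.7) and circle(G, 22.6). With |LG| = 26.233, the foot of the radical line on LG is 11.548 from L and the perpendicular offset is √(20.7² − 11.548²) = 17.179. Taking the right-of-LG solution: A = (26.168, -2.7523).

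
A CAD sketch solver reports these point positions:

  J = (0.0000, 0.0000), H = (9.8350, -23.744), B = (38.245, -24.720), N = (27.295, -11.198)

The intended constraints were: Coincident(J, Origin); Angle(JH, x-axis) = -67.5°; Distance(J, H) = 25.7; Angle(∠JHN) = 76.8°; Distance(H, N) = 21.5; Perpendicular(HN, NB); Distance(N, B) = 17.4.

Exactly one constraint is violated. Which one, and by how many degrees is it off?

Perpendicular(HN, NB) — off by 3.30°.

J = (0.00, 0.00) ✓; JH at -67.50° ✓; |JH| = 25.70 ✓; ∠JHN = 76.80° ✓; |HN| = 21.50 ✓; ∠(HN, NB) = 86.70° ✗; |NB| = 17.40 ✓.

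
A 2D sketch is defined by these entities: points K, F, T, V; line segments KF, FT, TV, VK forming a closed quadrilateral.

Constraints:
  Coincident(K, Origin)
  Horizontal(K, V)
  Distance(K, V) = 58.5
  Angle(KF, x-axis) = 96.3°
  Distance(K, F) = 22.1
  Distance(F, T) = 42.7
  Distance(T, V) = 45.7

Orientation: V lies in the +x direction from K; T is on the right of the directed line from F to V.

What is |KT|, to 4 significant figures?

22.99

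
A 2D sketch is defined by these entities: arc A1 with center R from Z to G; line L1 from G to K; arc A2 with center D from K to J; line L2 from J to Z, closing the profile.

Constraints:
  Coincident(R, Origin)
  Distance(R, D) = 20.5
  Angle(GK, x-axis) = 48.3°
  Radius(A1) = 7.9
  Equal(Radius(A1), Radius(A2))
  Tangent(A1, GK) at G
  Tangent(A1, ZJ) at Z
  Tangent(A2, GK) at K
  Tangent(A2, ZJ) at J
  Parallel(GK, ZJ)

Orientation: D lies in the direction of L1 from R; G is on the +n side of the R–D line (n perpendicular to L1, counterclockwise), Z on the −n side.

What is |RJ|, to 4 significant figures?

21.97

The slot axis is L1's direction at 48.3°, so u = (cos 48.3°, sin 48.3°) = (0.6652, 0.7466) and n = (−sin 48.3°, cos 48.3°) = (-0.7466, 0.6652). R is at the origin and D lies 20.5 along u from R, so D = 20.5·u = (13.64, 15.31). Tangency of A1 to both parallel lines with radius 7.9 puts G and Z at R ± 7.9·n: G = (-5.898, 5.255), Z = (5.898, -5.255). Equal radii place K and J the same way about D: K = D + 7.9·n = (7.739, 20.56), J = D − 7.9·n = (19.54, 10.05). Then |RJ| = |J − R| = 21.97.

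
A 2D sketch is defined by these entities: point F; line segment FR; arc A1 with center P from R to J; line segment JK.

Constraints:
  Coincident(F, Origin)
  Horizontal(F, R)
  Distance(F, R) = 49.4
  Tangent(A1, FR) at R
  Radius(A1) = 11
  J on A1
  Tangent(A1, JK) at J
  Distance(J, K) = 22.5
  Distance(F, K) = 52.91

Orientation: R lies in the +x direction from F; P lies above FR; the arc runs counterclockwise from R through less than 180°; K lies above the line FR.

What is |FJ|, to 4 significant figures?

59.96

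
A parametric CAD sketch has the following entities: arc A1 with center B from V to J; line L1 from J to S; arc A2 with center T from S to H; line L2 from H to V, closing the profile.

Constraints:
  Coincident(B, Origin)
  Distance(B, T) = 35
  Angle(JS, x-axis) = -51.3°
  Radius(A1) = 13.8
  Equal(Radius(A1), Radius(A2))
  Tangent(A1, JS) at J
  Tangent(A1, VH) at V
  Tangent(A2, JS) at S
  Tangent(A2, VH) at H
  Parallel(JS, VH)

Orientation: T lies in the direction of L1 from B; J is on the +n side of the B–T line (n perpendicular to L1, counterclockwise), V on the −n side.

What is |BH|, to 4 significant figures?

37.62

The slot axis is L1's direction at -51.3°, so u = (cos -51.3°, sin -51.3°) = (0.6252, -0.7804) and n = (−sin -51.3°, cos -51.3°) = (0.7804, 0.6252). B is at the origin and T lies 35.0 along u from B, so T = 35.0·u = (21.88, -27.32). Tangency of A1 to both parallel lines with radius 13.8 puts J and V at B ± 13.8·n: J = (10.77, 8.628), V = (-10.77, -8.628). Equal radii place S and H the same way about T: S = T + 13.8·n = (32.65, -18.69), H = T − 13.8·n = (11.11, -35.94). Then |BH| = |H − B| = 37.62.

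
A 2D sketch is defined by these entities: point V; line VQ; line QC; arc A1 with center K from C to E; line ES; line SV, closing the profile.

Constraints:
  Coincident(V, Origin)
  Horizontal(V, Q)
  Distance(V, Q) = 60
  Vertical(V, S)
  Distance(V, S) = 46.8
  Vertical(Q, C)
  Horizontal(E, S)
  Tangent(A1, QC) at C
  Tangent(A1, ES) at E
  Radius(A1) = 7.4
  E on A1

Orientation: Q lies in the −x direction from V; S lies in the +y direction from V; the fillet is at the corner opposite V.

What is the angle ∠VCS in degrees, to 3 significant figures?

40.3°

V is at the origin; V and Q share the same y with |VQ| = 60.0 and Q on the −x side, so Q = (-60.0, 0.00). V and S share the same x with |VS| = 46.8 and S on the +y side, so S = (0.00, 46.8). The virtual corner opposite V is at (-60.0, 46.8). Since A1 is tangent to QC there, KC ⟂ QC and tangency of A1 to ES means the radius KE is perpendicular to ES, with radius 7.4, so the center K sits 7.4 in from both sides at K = (-52.6, 39.4). That places the tangent points at C = (-60.0, 39.4) on QC and E = (-52.6, 46.8) on ES. Then cos ∠VCS = CV·CS / (|CV||CS|), giving 40.3°.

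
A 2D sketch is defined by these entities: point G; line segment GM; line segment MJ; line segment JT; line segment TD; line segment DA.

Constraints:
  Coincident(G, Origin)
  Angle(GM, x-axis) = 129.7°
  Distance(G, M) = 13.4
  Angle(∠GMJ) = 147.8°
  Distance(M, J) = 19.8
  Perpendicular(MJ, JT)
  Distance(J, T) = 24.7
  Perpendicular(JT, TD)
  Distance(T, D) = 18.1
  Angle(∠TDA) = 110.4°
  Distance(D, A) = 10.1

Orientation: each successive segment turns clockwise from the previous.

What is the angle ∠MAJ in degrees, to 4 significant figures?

48.02°

G is at the origin; GM runs at 129.7° with length 13.4, so M = (-8.559, 10.31). ∠GMJ = 147.8° gives MJ at 97.50° from the x-axis; with |MJ| = 19.8, J = (-11.14, 29.94). The perpendicularity gives JT at right angles to MJ, so JT runs at 7.500°; with |JT| = 24.7, T = (13.34, 33.16). JT is perpendicular to TD, so TD runs at -82.50°; with |TD| = 18.1, D = (15.71, 15.22). ∠TDA = 110.4° gives DA at -152.1° from the x-axis; with |DA| = 10.1, A = (6.781, 10.49). Then cos ∠MAJ = AM·AJ / (|AM||AJ|), giving 48.02°.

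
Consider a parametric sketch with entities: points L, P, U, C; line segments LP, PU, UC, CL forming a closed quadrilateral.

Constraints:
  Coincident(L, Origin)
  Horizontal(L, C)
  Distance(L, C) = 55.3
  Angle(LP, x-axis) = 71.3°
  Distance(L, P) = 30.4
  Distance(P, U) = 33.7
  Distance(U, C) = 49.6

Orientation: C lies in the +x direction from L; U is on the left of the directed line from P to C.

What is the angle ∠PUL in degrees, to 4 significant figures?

18.63°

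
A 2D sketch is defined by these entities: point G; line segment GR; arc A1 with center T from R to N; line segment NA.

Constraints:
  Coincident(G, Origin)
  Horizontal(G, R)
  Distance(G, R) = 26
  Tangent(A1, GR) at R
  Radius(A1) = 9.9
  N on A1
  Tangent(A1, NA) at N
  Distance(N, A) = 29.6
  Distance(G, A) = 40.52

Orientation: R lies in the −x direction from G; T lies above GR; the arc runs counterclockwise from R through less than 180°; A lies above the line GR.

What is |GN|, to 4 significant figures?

18.44

G is at the origin; G and R share the same y with |GR| = 26.0 and R on the −x side, so R = (-26.00, 0.000). The tangent condition forces TR to be normal to GR, so T = R + (0, 9.9) = (-26.00, 9.900). Since TN ⟂ NA (tangency), |TA| = √(9.9² + 29.6²) = 31.21 regardless of where N sits on A1. So A lies on both circle(G, 40.52) and circle(T, 31.21); the above-GR intersection is A = (-13.13, 38.33). N is the foot of the tangent from A: N = (-16.15, 8.889).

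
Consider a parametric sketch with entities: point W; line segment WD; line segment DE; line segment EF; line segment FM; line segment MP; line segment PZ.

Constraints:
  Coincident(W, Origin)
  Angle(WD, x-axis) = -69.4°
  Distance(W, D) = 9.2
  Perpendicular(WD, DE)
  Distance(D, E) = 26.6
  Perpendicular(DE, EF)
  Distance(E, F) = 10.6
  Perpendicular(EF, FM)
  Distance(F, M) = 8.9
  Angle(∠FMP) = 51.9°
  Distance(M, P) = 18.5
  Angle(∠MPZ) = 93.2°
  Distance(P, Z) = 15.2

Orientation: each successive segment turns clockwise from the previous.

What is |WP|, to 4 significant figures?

31.95

W is at the origin; WD runs at -69.4° with length 9.2, so D = (3.237, -8.612). WD is perpendicular to DE, so DE runs at -159.4°; with |DE| = 26.6, E = (-21.66, -17.97). DE is perpendicular to EF, so EF runs at 110.6°; with |EF| = 10.6, F = (-25.39, -8.049). EF is perpendicular to FM, so FM runs at 20.60°; with |FM| = 8.9, M = (-17.06, -4.917). ∠FMP = 51.9° gives MP at -107.5° from the x-axis; with |MP| = 18.5, P = (-22.62, -22.56). Then |WP| = |P − W| = 31.95.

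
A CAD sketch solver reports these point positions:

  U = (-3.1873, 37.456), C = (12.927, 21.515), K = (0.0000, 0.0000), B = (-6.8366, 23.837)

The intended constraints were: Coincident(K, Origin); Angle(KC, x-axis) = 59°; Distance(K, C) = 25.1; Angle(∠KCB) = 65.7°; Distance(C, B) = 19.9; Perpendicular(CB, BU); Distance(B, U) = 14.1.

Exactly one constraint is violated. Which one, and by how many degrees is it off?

Perpendicular(CB, BU) — off by 8.30°.

K = (0.00, 0.00) ✓; KC at 59.00° ✓; |KC| = 25.10 ✓; ∠KCB = 65.70° ✓; |CB| = 19.90 ✓; ∠(CB, BU) = 98.30° ✗; |BU| = 14.10 ✓.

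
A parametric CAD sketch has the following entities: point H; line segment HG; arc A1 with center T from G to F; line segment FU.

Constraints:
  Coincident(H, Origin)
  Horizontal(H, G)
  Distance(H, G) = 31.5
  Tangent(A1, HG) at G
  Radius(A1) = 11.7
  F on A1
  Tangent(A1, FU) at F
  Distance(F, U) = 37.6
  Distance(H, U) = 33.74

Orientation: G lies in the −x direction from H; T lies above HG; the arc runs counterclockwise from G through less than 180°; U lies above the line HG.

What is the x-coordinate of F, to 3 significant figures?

-22.4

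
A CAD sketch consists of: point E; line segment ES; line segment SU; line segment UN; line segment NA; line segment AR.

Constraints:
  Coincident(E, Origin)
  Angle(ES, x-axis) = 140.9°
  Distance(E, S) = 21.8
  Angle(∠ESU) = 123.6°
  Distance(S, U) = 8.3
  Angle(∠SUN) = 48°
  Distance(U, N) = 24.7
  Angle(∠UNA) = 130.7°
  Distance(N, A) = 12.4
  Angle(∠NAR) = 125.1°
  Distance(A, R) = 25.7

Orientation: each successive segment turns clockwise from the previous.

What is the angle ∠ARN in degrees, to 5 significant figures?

17.172°

E is at the origin; ES runs at 140.9° with length 21.8, so S = (-16.918, 13.749). ∠ESU = 123.6° gives SU at 84.500° from the x-axis; with |SU| = 8.3, U = (-16.122, 22.011). ∠SUN = 48.0° gives UN at -47.500° from the x-axis; with |UN| = 24.7, N = (0.56479, 3.7998). ∠UNA = 130.7° gives NA at -96.800° from the x-axis; with |NA| = 12.4, A = (-0.90342, -8.5130). ∠NAR = 125.1° gives AR at -151.70° from the x-axis; with |AR| = 25.7, R = (-23.532, -20.697). Then cos ∠ARN = RA·RN / (|RA||RN|), giving 17.172°.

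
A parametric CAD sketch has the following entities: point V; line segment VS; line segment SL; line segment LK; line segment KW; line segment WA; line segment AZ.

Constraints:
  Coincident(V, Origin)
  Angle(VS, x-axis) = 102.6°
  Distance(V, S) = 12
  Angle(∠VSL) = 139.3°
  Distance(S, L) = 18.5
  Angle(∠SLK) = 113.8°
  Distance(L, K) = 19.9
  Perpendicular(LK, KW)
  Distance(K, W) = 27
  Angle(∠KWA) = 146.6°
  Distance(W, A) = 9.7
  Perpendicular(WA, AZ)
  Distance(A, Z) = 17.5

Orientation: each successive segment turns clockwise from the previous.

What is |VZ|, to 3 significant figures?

4.91

V is at the origin; VS runs at 102.6° with length 12.0, so S = (-2.62, 11.7). ∠VSL = 139.3° gives SL at 61.9° from the x-axis; with |SL| = 18.5, L = (6.10, 28.0). ∠SLK = 113.8° gives LK at -4.30° from the x-axis; with |LK| = 19.9, K = (25.9, 26.5). LK ⟂ KW, so KW runs at -94.3°; with |KW| = 27.0, W = (23.9, -0.386). ∠KWA = 146.6° gives WA at -128° from the x-axis; with |WA| = 9.7, A = (18.0, -8.06). WA is perpendicular to AZ, so AZ runs at 142°; with |AZ| = 17.5, Z = (4.14, 2.64). Then |VZ| = |Z − V| = 4.91.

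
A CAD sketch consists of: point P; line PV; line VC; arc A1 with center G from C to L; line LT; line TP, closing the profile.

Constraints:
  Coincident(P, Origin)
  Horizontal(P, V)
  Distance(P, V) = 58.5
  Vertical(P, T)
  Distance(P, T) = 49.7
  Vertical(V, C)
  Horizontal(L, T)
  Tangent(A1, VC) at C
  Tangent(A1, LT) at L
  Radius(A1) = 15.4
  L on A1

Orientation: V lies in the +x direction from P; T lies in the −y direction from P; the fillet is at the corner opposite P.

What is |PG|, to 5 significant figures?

55.083

P is at the origin; P and V share the same y with |PV| = 58.5 and V on the +x side, so V = (58.500, 0.0000). P and T share the same x with |PT| = 49.7 and T on the −y side, so T = (0.0000, -49.700). The virtual corner opposite P is at (58.500, -49.700). Since A1 is tangent to VC there, GC ⟂ VC and since A1 is tangent to LT there, GL ⟂ LT, with radius 15.4, so the center G sits 15.4 in from both sides at G = (43.100, -34.300). Then |PG| = |G − P| = 55.083.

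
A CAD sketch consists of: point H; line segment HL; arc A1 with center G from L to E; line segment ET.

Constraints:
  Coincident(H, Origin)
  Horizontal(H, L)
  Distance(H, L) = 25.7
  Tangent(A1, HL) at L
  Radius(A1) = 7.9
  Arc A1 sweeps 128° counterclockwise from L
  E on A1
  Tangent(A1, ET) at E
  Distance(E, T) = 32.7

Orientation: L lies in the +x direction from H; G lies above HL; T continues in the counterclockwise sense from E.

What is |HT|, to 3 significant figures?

40.3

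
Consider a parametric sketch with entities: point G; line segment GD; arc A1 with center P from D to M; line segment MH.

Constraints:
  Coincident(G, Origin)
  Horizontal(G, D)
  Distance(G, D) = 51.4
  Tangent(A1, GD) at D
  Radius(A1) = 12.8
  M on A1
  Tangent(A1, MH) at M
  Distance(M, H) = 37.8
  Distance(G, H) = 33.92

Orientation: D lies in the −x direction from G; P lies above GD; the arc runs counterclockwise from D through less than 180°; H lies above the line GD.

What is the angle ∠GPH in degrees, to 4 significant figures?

39.81°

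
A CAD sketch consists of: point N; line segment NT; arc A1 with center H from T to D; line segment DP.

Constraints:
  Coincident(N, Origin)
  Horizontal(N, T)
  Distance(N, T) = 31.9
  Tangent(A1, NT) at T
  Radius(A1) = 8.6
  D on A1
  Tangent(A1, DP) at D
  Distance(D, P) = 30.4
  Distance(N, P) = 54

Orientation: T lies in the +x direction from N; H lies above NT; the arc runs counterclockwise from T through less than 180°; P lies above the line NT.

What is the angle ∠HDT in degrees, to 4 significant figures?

41.22°

N is at the origin; NT is horizontal with |NT| = 31.9 and T on the +x side, so T = (31.90, 0.000). Tangency of A1 to NT means the radius HT is perpendicular to NT, so H = T + (0, 8.6) = (31.90, 8.600). Since HD ⟂ DP (tangency), |HP| = √(8.6² + 30.4²) = 31.59 regardless of where D sits on A1. So P lies on both circle(N, 54.0) and circle(H, 31.59); the above-NT intersection is P = (36.42, 39.87). D is the foot of the tangent from P: D = (40.43, 9.732).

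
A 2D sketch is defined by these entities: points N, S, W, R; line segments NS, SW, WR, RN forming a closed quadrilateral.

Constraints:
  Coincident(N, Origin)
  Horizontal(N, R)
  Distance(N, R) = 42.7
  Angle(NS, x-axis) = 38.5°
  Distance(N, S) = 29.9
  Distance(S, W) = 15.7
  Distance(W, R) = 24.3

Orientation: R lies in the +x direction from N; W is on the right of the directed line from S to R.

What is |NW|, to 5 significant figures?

19.026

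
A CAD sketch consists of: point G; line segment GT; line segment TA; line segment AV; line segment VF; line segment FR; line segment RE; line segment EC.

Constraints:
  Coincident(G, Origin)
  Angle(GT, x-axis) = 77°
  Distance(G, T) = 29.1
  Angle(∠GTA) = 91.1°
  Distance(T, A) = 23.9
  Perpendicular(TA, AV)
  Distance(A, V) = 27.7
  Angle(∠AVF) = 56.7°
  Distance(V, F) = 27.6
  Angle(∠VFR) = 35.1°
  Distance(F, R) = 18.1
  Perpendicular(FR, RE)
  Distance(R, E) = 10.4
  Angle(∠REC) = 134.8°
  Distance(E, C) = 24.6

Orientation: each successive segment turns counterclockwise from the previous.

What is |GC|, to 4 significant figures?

11.52

FR is perpendicular to RE, so RE runs at -105.9°; with |RE| = 10.4, E = (-17.57, 11.34). ∠REC = 134.8° gives EC at -60.70° from the x-axis; with |EC| = 24.6, C = (-5.535, -10.11). Then |GC| = |C − G| = 11.52.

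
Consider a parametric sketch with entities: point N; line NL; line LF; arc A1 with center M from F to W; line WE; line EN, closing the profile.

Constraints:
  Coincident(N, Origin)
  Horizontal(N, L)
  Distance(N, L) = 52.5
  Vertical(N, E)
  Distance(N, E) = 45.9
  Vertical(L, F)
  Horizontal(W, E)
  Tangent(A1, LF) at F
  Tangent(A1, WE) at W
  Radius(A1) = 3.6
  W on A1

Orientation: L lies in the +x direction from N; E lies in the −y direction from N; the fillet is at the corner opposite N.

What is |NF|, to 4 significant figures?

67.42

N is at the origin; NL is horizontal with |NL| = 52.5 and L on the +x side, so L = (52.50, 0.000). N and E share the same x with |NE| = 45.9 and E on the −y side, so E = (0.000, -45.90). The virtual corner opposite N is at (52.50, -45.90). Tangency of A1 to LF means the radius MF is perpendicular to LF and the tangent condition forces MW to be normal to WE, with radius 3.6, so the center M sits 3.6 in from both sides at M = (48.90, -42.30). That places the tangent points at F = (52.50, -42.30) on LF and W = (48.90, -45.90) on WE. Then |NF| = |F − N| = 67.42.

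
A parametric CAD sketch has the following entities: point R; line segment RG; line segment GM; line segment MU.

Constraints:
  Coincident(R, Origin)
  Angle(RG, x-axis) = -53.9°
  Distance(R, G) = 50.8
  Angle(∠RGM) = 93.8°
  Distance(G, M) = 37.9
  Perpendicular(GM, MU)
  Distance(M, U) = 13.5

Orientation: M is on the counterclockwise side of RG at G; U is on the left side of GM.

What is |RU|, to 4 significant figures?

55.55

R is at the origin; RG runs at -53.9° with length 50.8, so G = 50.8·(cos -53.9°, sin -53.9°) = (29.93, -41.05). ∠RGM = 93.8°, so GM runs at -53.9° + (180° − 93.8°) = 32.30° from the x-axis; with |GM| = 37.9, M = G + 37.9·(cos 32.30°, sin 32.30°) = (61.97, -20.79). GM ⟂ MU; with |MU| = 13.5 on the left of GM, U = M + 13.5·(-0.5344, 0.8453) = (54.75, -9.383). Then |RU| = |U − R| = 55.55.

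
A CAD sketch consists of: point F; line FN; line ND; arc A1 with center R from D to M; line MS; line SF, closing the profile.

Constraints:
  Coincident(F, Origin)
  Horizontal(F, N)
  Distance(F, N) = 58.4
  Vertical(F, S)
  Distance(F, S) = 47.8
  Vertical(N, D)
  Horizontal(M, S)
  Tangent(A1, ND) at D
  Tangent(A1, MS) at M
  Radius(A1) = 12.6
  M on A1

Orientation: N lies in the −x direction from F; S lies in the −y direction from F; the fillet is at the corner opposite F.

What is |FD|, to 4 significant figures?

68.19

F is at the origin; FN is horizontal with |FN| = 58.4 and N on the −x side, so N = (-58.40, 0.000). FS is vertical with |FS| = 47.8 and S on the −y side, so S = (0.000, -47.80). The virtual corner opposite F is at (-58.40, -47.80). Tangency of A1 to ND means the radius RD is perpendicular to ND and tangency of A1 to MS means the radius RM is perpendicular to MS, with radius 12.6, so the center R sits 12.6 in from both sides at R = (-45.80, -35.20). That places the tangent points at D = (-58.40, -35.20) on ND and M = (-45.80, -47.80) on MS. Then |FD| = |D − F| = 68.19.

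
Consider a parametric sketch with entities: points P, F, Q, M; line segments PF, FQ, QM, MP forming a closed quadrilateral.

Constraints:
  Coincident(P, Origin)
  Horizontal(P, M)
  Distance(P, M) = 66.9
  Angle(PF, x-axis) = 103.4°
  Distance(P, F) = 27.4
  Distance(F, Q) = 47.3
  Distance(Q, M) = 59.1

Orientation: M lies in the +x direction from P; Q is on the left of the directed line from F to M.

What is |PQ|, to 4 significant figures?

60.77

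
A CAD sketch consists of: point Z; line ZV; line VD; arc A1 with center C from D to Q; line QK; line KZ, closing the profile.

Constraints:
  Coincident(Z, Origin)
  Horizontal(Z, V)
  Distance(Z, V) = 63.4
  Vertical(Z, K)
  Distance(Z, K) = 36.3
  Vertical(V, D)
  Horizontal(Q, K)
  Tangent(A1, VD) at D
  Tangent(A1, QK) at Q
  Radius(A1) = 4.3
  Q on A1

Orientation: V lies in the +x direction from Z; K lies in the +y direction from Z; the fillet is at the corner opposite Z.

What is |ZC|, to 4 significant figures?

67.21

Z is at the origin; Z and V share the same y with |ZV| = 63.4 and V on the +x side, so V = (63.40, 0.000). Z and K share the same x with |ZK| = 36.3 and K on the +y side, so K = (0.000, 36.30). The virtual corner opposite Z is at (63.40, 36.30). A1 meets VD tangentially, so CD is at right angles to VD and the tangent condition forces CQ to be normal to QK, with radius 4.3, so the center C sits 4.3 in from both sides at C = (59.10, 32.00). Then |ZC| = |C − Z| = 67.21.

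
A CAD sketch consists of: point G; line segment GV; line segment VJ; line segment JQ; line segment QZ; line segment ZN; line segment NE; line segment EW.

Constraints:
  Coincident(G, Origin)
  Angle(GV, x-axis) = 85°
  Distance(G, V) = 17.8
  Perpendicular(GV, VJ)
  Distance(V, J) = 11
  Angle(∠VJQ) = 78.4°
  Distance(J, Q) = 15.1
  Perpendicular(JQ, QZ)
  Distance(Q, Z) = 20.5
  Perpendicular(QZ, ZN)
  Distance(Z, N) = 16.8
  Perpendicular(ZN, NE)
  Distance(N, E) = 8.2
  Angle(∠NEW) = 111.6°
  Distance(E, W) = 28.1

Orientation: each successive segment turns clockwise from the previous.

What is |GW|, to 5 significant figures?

7.0919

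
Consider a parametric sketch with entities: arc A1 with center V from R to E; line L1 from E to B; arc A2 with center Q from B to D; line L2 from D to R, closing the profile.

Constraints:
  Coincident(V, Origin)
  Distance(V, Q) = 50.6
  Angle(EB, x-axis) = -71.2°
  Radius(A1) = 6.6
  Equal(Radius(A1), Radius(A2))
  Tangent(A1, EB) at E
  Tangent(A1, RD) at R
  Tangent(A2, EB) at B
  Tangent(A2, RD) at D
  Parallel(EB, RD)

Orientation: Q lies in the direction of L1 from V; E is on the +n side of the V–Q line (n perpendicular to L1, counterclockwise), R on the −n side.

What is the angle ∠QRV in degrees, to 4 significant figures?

82.57°

The slot axis is L1's direction at -71.2°, so u = (cos -71.2°, sin -71.2°) = (0.3223, -0.9466) and n = (−sin -71.2°, cos -71.2°) = (0.9466, 0.3223). V is at the origin and Q lies 50.6 along u from V, so Q = 50.6·u = (16.31, -47.90). Tangency of A1 to both parallel lines with radius 6.6 puts E and R at V ± 6.6·n: E = (6.248, 2.127), R = (-6.248, -2.127). Then cos ∠QRV = RQ·RV / (|RQ||RV|), giving 82.57°.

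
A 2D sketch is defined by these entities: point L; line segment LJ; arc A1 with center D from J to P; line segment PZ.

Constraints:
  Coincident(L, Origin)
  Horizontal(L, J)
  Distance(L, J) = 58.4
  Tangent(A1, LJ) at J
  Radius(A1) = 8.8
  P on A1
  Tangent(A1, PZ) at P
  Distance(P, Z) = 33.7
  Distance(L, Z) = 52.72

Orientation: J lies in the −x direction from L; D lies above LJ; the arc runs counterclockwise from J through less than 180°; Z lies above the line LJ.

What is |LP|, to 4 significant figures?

50.53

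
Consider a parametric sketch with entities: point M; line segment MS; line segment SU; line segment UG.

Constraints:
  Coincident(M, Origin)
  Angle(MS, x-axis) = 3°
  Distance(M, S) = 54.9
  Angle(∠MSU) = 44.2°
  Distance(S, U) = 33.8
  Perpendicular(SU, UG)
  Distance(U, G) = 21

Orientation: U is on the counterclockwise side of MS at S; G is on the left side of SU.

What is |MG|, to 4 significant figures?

18.15

∠MSU = 44.2°, so SU runs at 3.0° + (180° − 44.2°) = 138.8° from the x-axis; with |SU| = 33.8, U = S + 33.8·(cos 138.8°, sin 138.8°) = (29.39, 25.14). SU is perpendicular to UG; with |UG| = 21.0 on the left of SU, G = U + 21.0·(-0.6587, -0.7524) = (15.56, 9.336). Then |MG| = |G − M| = 18.15.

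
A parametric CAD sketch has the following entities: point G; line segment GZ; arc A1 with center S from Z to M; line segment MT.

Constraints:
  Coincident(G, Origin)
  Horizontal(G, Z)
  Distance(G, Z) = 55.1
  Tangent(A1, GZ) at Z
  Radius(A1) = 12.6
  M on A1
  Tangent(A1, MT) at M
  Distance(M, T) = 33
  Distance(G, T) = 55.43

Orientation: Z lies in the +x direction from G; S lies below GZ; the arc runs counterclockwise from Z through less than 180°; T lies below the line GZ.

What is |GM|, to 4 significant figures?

43.92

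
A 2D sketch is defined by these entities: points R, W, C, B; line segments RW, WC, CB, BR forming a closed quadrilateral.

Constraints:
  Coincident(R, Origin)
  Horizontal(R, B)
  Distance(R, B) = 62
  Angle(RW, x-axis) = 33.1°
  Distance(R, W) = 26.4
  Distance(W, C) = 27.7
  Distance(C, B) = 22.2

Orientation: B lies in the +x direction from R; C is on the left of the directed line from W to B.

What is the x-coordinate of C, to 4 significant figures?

49.53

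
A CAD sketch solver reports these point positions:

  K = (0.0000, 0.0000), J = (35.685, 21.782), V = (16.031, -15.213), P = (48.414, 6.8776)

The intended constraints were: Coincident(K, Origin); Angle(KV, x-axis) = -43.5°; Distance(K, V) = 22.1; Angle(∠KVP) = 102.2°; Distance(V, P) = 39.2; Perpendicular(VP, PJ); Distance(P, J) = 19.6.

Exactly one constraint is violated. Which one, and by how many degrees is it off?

Perpendicular(VP, PJ) — off by 6.20°.

K = (0.00, 0.00) ✓; KV at -43.50° ✓; |KV| = 22.10 ✓; ∠KVP = 102.2° ✓; |VP| = 39.20 ✓; ∠(VP, PJ) = 96.20° ✗; |PJ| = 19.60 ✓.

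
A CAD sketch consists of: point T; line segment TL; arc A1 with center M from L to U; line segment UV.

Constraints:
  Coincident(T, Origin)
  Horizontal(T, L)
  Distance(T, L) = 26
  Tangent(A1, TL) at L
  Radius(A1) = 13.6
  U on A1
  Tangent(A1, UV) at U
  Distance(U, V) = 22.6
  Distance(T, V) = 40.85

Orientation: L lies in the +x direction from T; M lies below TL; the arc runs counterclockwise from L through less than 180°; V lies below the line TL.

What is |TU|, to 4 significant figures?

19.84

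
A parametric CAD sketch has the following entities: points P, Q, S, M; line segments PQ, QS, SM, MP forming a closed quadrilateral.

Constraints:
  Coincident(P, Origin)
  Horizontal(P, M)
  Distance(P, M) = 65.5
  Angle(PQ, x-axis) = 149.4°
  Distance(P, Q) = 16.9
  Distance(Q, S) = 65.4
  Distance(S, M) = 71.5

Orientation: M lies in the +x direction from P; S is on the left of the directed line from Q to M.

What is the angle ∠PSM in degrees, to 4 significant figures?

57.02°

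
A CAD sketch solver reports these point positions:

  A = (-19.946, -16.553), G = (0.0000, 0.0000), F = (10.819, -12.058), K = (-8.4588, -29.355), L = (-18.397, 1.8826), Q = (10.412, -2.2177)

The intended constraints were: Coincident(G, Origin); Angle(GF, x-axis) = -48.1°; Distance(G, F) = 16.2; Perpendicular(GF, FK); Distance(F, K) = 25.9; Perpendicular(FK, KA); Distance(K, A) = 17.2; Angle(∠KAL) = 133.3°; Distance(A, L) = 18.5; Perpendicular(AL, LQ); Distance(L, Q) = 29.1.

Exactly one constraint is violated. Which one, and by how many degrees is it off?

Perpendicular(AL, LQ) — off by 3.30°.

G = (0.00, 0.00) ✓; GF at -48.10° ✓; |GF| = 16.20 ✓; ∠(GF, FK) = 90.00° ✓; |FK| = 25.90 ✓; ∠(FK, KA) = 90.00° ✓; |KA| = 17.20 ✓; ∠KAL = 133.3° ✓; |AL| = 18.50 ✓; ∠(AL, LQ) = 93.30° ✗; |LQ| = 29.10 ✓.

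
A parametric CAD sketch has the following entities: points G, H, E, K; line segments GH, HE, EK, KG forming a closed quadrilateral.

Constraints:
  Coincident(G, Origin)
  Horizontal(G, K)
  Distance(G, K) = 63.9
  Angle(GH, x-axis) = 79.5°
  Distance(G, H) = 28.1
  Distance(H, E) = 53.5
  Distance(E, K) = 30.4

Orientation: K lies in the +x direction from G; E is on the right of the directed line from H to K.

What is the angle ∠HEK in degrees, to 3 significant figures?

97.6°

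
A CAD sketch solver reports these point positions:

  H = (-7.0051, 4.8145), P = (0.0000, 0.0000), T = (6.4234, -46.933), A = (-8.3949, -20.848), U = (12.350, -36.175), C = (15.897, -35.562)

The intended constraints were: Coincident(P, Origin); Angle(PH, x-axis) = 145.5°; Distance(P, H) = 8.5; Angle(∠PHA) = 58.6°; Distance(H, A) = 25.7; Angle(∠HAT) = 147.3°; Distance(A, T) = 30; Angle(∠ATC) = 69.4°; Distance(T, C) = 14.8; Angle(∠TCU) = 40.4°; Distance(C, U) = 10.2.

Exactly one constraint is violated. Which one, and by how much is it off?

Distance(C, U) = 10.2 — off by 6.60.

P = (0.00, 0.00) ✓; PH at 145.5° ✓; |PH| = 8.500 ✓; ∠PHA = 58.60° ✓; |HA| = 25.70 ✓; ∠HAT = 147.3° ✓; |AT| = 30.00 ✓; ∠ATC = 69.40° ✓; |TC| = 14.80 ✓; ∠TCU = 40.40° ✓; |CU| = 3.600 ✗.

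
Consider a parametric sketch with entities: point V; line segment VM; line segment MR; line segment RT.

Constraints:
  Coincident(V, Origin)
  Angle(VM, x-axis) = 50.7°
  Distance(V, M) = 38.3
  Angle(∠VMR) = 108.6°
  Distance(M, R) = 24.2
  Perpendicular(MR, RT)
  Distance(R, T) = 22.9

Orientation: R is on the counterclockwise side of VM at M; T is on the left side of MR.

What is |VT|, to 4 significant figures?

38.80

V is at the origin; VM runs at 50.7° with length 38.3, so M = 38.3·(cos 50.7°, sin 50.7°) = (24.26, 29.64). ∠VMR = 108.6°, so MR runs at 50.7° + (180° − 108.6°) = 122.1° from the x-axis; with |MR| = 24.2, R = M + 24.2·(cos 122.1°, sin 122.1°) = (11.40, 50.14). MR ⟂ RT; with |RT| = 22.9 on the left of MR, T = R + 22.9·(-0.8471, -0.5314) = (-8.000, 37.97). Then |VT| = |T − V| = 38.80.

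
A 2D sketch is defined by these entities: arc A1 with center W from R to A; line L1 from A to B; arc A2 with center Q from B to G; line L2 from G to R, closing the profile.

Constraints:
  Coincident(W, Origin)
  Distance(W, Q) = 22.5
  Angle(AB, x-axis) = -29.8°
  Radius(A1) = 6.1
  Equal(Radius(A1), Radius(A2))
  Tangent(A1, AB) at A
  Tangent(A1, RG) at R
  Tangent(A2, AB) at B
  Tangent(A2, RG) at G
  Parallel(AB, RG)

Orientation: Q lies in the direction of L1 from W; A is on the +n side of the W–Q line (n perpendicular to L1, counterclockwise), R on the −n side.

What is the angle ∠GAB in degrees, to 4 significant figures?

28.47°

The slot axis is L1's direction at -29.8°, so u = (cos -29.8°, sin -29.8°) = (0.8678, -0.4970) and n = (−sin -29.8°, cos -29.8°) = (0.4970, 0.8678). W is at the origin and Q lies 22.5 along u from W, so Q = 22.5·u = (19.52, -11.18). Tangency of A1 to both parallel lines with radius 6.1 puts A and R at W ± 6.1·n: A = (3.032, 5.293), R = (-3.032, -5.293). Equal radii place B and G the same way about Q: B = Q + 6.1·n = (22.56, -5.889), G = Q − 6.1·n = (16.49, -16.48). Then cos ∠GAB = AG·AB / (|AG||AB|), giving 28.47°.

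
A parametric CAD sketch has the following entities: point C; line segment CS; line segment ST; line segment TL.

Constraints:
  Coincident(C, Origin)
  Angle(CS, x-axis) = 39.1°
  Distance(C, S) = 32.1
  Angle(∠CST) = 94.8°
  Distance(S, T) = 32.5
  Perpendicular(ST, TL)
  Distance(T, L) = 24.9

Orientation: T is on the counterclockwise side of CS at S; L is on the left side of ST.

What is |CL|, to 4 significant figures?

35.89

C is at the origin; CS runs at 39.1° with length 32.1, so S = 32.1·(cos 39.1°, sin 39.1°) = (24.91, 20.24). ∠CST = 94.8°, so ST runs at 39.1° + (180° − 94.8°) = 124.3° from the x-axis; with |ST| = 32.5, T = S + 32.5·(cos 124.3°, sin 124.3°) = (6.596, 47.09). ST ⟂ TL; with |TL| = 24.9 on the left of ST, L = T + 24.9·(-0.8261, -0.5635) = (-13.97, 33.06). Then |CL| = |L − C| = 35.89.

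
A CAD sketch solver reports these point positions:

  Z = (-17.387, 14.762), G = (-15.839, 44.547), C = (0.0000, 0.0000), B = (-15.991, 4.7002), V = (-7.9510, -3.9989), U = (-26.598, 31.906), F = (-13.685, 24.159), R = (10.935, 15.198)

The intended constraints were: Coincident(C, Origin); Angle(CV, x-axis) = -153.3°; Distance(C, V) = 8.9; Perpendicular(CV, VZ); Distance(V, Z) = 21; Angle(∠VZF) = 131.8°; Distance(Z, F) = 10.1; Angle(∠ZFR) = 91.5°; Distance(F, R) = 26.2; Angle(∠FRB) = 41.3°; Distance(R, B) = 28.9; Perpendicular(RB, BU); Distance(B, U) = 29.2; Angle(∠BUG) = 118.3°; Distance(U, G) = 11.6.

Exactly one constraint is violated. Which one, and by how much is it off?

Distance(U, G) = 11.6 — off by 5.00.

C = (0.00, 0.00) ✓; CV at -153.3° ✓; |CV| = 8.900 ✓; ∠(CV, VZ) = 90.00° ✓; |VZ| = 21.00 ✓; ∠VZF = 131.8° ✓; |ZF| = 10.10 ✓; ∠ZFR = 91.50° ✓; |FR| = 26.20 ✓; ∠FRB = 41.30° ✓; |RB| = 28.90 ✓; ∠(RB, BU) = 90.00° ✓; |BU| = 29.20 ✓; ∠BUG = 118.3° ✓; |UG| = 16.60 ✗.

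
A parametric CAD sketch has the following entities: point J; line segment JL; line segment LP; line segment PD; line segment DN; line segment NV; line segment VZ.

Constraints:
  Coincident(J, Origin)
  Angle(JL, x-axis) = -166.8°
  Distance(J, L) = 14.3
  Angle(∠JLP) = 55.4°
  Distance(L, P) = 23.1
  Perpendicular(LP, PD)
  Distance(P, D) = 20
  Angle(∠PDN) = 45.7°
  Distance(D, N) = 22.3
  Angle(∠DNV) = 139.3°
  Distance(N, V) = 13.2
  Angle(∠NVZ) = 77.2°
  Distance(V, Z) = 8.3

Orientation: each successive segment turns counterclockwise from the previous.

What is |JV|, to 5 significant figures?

20.606

∠PDN = 45.7° gives DN at -177.90° from the x-axis; with |DN| = 22.3, N = (-5.6602, -4.7832). ∠DNV = 139.3° gives NV at -137.20° from the x-axis; with |NV| = 13.2, V = (-15.345, -13.752). Then |JV| = |V − J| = 20.606.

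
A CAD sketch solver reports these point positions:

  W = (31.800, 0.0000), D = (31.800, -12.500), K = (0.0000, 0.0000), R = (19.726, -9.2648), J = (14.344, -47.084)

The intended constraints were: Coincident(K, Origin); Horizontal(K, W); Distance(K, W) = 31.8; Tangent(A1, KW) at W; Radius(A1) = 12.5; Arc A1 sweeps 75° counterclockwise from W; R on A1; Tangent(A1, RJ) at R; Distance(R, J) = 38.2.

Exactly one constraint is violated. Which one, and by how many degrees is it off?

Tangent(A1, RJ) at R — off by 6.90°.

K = (0.00, 0.00) ✓; K.y = 0.00, W.y = 0.00 ✓; |KW| = 31.80 ✓; ∠(DW, WK) = 90.00° ✓; |DW| = 12.50 ✓; bearing(D→R) − bearing(D→W) = 75.00° ✓; |DR| = 12.50 ✓; ∠(DR, RJ) = 83.10° ✗; |RJ| = 38.20 ✓.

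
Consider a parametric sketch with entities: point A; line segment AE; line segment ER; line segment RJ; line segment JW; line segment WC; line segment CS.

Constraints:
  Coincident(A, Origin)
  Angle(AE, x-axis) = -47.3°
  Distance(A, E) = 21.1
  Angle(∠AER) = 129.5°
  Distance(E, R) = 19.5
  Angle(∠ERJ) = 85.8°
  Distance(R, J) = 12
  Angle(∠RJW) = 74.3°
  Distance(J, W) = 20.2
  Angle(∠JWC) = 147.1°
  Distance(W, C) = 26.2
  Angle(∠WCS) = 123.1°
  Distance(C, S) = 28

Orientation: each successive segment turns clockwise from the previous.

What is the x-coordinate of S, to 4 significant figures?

56.98

A is at the origin; AE runs at -47.3° with length 21.1, so E = (14.31, -15.51). ∠AER = 129.5° gives ER at -97.80° from the x-axis; with |ER| = 19.5, R = (11.66, -34.83). ∠ERJ = 85.8° gives RJ at 168.0° from the x-axis; with |RJ| = 12.0, J = (-0.07506, -32.33). ∠RJW = 74.3° gives JW at 62.30° from the x-axis; with |JW| = 20.2, W = (9.315, -14.45). ∠JWC = 147.1° gives WC at 29.40° from the x-axis; with |WC| = 26.2, C = (32.14, -1.585). ∠WCS = 123.1° gives CS at -27.50° from the x-axis; with |CS| = 28.0, S = (56.98, -14.51). So S.x = 56.98.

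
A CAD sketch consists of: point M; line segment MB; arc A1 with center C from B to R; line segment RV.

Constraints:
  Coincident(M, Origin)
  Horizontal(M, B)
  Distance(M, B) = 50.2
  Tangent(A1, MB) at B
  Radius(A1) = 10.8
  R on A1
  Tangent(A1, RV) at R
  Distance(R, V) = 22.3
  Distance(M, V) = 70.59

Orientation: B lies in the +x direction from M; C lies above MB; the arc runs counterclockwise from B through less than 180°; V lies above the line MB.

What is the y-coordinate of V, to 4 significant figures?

32.09

M is at the origin; M and B share the same y with |MB| = 50.2 and B on the +x side, so B = (50.20, 0.000). The tangent condition forces CB to be normal to MB, so C = B + (0, 10.8) = (50.20, 10.80). Since CR ⟂ RV (tangency), |CV| = √(10.8² + 22.3²) = 24.78 regardless of where R sits on A1. So V lies on both circle(M, 70.59) and circle(C, 24.78); the above-MB intersection is V = (62.87, 32.09). R is the foot of the tangent from V: R = (60.96, 9.873).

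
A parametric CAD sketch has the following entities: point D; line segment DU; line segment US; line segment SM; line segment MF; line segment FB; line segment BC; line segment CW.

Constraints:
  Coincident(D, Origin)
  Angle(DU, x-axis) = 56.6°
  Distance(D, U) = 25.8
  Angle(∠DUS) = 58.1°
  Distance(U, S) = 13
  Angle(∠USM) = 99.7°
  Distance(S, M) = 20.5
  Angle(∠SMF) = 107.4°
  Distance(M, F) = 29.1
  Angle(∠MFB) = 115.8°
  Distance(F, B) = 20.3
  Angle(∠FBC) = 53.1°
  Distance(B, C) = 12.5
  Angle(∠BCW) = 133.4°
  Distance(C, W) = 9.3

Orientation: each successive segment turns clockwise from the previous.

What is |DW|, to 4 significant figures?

19.26

∠FBC = 53.1° gives BC at -49.30° from the x-axis; with |BC| = 12.5, C = (-7.638, 26.49). ∠BCW = 133.4° gives CW at -95.90° from the x-axis; with |CW| = 9.3, W = (-8.594, 17.24). Then |DW| = |W − D| = 19.26.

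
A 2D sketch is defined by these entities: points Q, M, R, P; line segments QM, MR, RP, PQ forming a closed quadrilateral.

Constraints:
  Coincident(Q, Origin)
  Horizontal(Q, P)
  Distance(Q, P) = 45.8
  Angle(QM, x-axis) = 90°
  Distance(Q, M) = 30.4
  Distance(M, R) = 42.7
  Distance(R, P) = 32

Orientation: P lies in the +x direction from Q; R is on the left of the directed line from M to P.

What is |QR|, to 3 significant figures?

53.2

Q is at the origin; Q and P share the same y with |QP| = 45.8 and P in +x, so P = (45.8, 0). QM runs at 90.0° with |QM| = 30.4, so M = (1.86e-15, 30.4). R is determined by |MR| = 42.7 and |RP| = 32.0 together: it lies at the intersection of circle(M, 42.7) and circle(P, 32.0). With |MP| = 55.0, the foot of the radical line on MP is 34.8 from M and the perpendicular offset is √(42.7² − 34.8²) = 24.8. Taking the left-of-MP solution: R = (42.7, 31.8).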